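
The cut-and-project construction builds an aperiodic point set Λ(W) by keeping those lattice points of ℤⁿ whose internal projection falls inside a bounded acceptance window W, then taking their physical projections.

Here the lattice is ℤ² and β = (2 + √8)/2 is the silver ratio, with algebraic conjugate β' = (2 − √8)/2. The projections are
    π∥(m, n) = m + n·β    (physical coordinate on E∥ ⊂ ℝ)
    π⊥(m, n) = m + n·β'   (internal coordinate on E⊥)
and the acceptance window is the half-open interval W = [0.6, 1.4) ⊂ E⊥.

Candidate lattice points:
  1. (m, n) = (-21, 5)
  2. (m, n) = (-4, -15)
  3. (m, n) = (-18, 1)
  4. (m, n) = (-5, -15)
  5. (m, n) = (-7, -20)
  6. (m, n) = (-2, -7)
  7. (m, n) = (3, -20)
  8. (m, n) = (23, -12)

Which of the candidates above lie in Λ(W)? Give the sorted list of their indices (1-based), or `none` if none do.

4, 5, 6

Compute β' = (2−√8)/2 = -0.4142, so π⊥(m,n) = m -0.4142·n.
[1] lift (-21,5): star map gives -23.0711; window check 0.6 ≤ -23.0711 < 1.4 is false → out
[2] lift (-4,-15): star map gives 2.2132; window check 0.6 ≤ 2.2132 < 1.4 is false → out
[3] lift (-18,1): star map gives -18.4142; window check 0.6 ≤ -18.4142 < 1.4 is false → out
[4] lift (-5,-15): star map gives 1.2132; window check 0.6 ≤ 1.2132 < 1.4 is true → IN Λ
[5] lift (-7,-20): star map gives 1.2843; window check 0.6 ≤ 1.2843 < 1.4 is true → IN Λ
[6] lift (-2,-7): star map gives 0.8995; window check 0.6 ≤ 0.8995 < 1.4 is true → IN Λ
[7] lift (3,-20): star map gives 11.2843; window check 0.6 ≤ 11.2843 < 1.4 is false → out
[8] lift (23,-12): star map gives 27.9706; window check 0.6 ≤ 27.9706 < 1.4 is false → out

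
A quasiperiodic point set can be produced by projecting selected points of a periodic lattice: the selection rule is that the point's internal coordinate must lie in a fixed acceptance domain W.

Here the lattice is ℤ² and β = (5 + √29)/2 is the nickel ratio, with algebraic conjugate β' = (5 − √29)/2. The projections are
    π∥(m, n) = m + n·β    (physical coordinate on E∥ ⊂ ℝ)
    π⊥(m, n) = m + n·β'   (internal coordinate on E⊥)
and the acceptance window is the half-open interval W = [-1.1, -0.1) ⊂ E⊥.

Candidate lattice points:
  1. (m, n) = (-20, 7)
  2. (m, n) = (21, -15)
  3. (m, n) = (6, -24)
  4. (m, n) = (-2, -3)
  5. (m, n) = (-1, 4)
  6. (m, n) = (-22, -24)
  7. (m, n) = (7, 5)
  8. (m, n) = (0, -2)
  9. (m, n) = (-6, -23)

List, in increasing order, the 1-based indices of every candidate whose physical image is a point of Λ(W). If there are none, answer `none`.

β' = (5−√29)/2 ≈ -0.19258.
[1] lift (-20,7): star map gives -21.34808; window check -1.1 ≤ -21.34808 < -0.1 is false → out
[2] lift (21,-15): star map gives 23.88874; window check -1.1 ≤ 23.88874 < -0.1 is false → out
[3] lift (6,-24): star map gives 10.62198; window check -1.1 ≤ 10.62198 < -0.1 is false → out
[4] lift (-2,-3): star map gives -1.42225; window check -1.1 ≤ -1.42225 < -0.1 is false → out
[5] lift (-1,4): star map gives -1.77033; window check -1.1 ≤ -1.77033 < -0.1 is false → out
[6] lift (-22,-24): star map gives -17.37802; window check -1.1 ≤ -17.37802 < -0.1 is false → out
[7] lift (7,5): star map gives 6.03709; window check -1.1 ≤ 6.03709 < -0.1 is false → out
[8] lift (0,-2): star map gives 0.38516; window check -1.1 ≤ 0.38516 < -0.1 is false → out
[9] lift (-6,-23): star map gives -1.57060; window check -1.1 ≤ -1.57060 < -0.1 is false → out

none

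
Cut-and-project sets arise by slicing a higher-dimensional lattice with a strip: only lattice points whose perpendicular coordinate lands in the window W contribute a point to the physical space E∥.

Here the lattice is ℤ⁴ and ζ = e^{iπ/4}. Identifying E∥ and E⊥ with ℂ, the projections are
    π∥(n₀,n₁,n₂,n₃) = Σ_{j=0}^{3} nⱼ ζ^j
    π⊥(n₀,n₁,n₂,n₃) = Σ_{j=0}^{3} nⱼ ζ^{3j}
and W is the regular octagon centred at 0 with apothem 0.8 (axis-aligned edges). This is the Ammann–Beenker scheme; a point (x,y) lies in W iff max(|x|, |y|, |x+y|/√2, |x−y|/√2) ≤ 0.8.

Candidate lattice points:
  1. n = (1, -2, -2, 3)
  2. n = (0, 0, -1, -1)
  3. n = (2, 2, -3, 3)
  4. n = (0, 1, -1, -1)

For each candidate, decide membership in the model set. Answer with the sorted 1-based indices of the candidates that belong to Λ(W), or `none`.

π⊥(n) = n₀ + n₁ζ³ + n₂ζ⁶ + n₃ζ⁹ where ζ = e^{iπ/4}.
#1 (1, -2, -2, 3): internal (4.535534, 2.707107); octagon support 5.121320 vs apothem 0.8 → ∉ W
#2 (0, 0, -1, -1): internal (-0.707107, 0.292893); octagon support 0.707107 vs apothem 0.8 → ∈ W
#3 (2, 2, -3, 3): internal (2.707107, 6.535534); octagon support 6.535534 vs apothem 0.8 → ∉ W
#4 (0, 1, -1, -1): internal (-1.414214, 1.000000); octagon support 1.707107 vs apothem 0.8 → ∉ W

2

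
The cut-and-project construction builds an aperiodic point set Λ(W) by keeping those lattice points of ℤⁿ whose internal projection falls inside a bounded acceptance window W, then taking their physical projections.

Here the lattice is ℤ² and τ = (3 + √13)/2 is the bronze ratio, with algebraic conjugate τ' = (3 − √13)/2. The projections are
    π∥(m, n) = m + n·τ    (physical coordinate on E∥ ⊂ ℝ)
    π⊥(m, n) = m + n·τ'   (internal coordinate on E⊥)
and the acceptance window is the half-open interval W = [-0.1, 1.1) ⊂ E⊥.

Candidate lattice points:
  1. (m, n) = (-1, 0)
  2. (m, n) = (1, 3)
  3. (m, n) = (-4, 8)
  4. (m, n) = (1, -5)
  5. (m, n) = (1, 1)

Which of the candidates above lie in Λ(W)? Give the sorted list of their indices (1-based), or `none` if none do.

2, 5

τ' = (3−√13)/2 ≈ -0.302776.
candidate 1: (m,n)=(-1,0) → π∥ = -1+0·τ ≈ -1.000000, π⊥ = -1+0·τ' ≈ -1.000000 ∉ [-0.1, 1.1) ⇒ out
candidate 2: (m,n)=(1,3) → π∥ = 1+3·τ ≈ 10.908327, π⊥ = 1+3·τ' ≈ 0.091673 ∈ [-0.1, 1.1) ⇒ IN Λ
candidate 3: (m,n)=(-4,8) → π∥ = -4+8·τ ≈ 22.422205, π⊥ = -4+8·τ' ≈ -6.422205 ∉ [-0.1, 1.1) ⇒ out
candidate 4: (m,n)=(1,-5) → π∥ = 1-5·τ ≈ -15.513878, π⊥ = 1-5·τ' ≈ 2.513878 ∉ [-0.1, 1.1) ⇒ out
candidate 5: (m,n)=(1,1) → π∥ = 1+1·τ ≈ 4.302776, π⊥ = 1+1·τ' ≈ 0.697224 ∈ [-0.1, 1.1) ⇒ IN Λ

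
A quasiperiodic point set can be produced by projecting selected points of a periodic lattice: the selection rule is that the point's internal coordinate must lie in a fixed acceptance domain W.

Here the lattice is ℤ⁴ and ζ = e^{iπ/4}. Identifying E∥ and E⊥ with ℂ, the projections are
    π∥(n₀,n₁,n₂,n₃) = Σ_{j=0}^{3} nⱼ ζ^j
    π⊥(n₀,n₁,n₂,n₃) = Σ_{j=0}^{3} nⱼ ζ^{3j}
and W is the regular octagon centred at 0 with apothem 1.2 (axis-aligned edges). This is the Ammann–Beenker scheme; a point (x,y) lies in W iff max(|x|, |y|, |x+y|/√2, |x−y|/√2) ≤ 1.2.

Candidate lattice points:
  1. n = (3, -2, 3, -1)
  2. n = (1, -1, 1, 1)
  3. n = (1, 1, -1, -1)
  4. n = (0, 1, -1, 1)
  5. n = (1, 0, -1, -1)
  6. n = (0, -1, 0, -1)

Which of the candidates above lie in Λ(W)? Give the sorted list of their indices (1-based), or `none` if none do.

Internal map: ζ^{3j} for j=0..3 gives (1,0), (−√2/2,√2/2), (0,−1), (√2/2,√2/2).
#1 (3, -2, 3, -1): internal (3.70711, -5.12132); octagon support 6.24264 vs apothem 1.2 → ∉ W
#2 (1, -1, 1, 1): internal (2.41421, -1.00000); octagon support 2.41421 vs apothem 1.2 → ∉ W
#3 (1, 1, -1, -1): internal (-0.41421, 1.00000); octagon support 1.00000 vs apothem 1.2 → ∈ W
#4 (0, 1, -1, 1): internal (0.00000, 2.41421); octagon support 2.41421 vs apothem 1.2 → ∉ W
#5 (1, 0, -1, -1): internal (0.29289, 0.29289); octagon support 0.41421 vs apothem 1.2 → ∈ W
#6 (0, -1, 0, -1): internal (0.00000, -1.41421); octagon support 1.41421 vs apothem 1.2 → ∉ W

3, 5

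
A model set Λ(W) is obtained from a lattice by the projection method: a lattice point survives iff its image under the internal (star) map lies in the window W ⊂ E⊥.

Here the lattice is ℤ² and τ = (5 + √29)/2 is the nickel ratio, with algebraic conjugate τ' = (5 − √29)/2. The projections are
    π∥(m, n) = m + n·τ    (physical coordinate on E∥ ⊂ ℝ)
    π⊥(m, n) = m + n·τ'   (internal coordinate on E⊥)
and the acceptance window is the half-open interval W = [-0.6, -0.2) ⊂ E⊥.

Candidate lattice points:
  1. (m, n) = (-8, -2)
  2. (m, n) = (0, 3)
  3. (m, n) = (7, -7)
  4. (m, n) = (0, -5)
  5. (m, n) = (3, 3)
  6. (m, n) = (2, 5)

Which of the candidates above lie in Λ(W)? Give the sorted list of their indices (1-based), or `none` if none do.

Compute τ' = (5−√29)/2 = -0.1926, so π⊥(m,n) = m -0.1926·n.
[1] lift (-8,-2): star map gives -7.6148; window check -0.6 ≤ -7.6148 < -0.2 is false → out
[2] lift (0,3): star map gives -0.5777; window check -0.6 ≤ -0.5777 < -0.2 is true → IN Λ
[3] lift (7,-7): star map gives 8.3481; window check -0.6 ≤ 8.3481 < -0.2 is false → out
[4] lift (0,-5): star map gives 0.9629; window check -0.6 ≤ 0.9629 < -0.2 is false → out
[5] lift (3,3): star map gives 2.4223; window check -0.6 ≤ 2.4223 < -0.2 is false → out
[6] lift (2,5): star map gives 1.0371; window check -0.6 ≤ 1.0371 < -0.2 is false → out

2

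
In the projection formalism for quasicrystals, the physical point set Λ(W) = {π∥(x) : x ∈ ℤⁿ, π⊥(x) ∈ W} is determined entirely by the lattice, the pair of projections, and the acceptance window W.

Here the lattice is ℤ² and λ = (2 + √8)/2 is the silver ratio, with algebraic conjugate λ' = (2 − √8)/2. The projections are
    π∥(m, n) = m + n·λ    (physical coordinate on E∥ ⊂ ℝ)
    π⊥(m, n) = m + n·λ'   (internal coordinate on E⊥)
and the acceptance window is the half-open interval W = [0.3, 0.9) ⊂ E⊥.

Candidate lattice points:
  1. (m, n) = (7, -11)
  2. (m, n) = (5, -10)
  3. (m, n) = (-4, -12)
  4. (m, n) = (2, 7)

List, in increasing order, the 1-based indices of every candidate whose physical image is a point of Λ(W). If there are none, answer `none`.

none

λ' = (2−√8)/2 ≈ -0.414214.
candidate 1: (m,n)=(7,-11) → π∥ = 7-11·λ ≈ -19.556349, π⊥ = 7-11·λ' ≈ 11.556349 ∉ [0.3, 0.9) ⇒ out
candidate 2: (m,n)=(5,-10) → π∥ = 5-10·λ ≈ -19.142136, π⊥ = 5-10·λ' ≈ 9.142136 ∉ [0.3, 0.9) ⇒ out
candidate 3: (m,n)=(-4,-12) → π∥ = -4-12·λ ≈ -32.970563, π⊥ = -4-12·λ' ≈ 0.970563 ∉ [0.3, 0.9) ⇒ out
candidate 4: (m,n)=(2,7) → π∥ = 2+7·λ ≈ 18.899495, π⊥ = 2+7·λ' ≈ -0.899495 ∉ [0.3, 0.9) ⇒ out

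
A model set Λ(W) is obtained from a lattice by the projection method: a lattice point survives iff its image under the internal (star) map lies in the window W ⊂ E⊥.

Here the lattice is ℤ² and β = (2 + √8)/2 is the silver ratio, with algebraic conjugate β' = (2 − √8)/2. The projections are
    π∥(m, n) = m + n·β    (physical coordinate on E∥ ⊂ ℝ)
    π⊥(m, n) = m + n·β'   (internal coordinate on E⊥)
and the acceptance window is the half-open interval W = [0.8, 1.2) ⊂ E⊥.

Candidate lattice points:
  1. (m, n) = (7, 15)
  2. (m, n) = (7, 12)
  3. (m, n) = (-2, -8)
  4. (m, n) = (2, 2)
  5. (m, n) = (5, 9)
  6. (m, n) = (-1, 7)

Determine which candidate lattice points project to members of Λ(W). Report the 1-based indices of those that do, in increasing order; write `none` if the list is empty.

4

Compute β' = (2−√8)/2 = -0.4142, so π⊥(m,n) = m -0.4142·n.
#1 (7,15): internal coord 7 + (15)·β' = +0.7868; +0.7868 ∉ [0.8, 1.2) → out
#2 (7,12): internal coord 7 + (12)·β' = +2.0294; +2.0294 ∉ [0.8, 1.2) → out
#3 (-2,-8): internal coord -2 + (-8)·β' = +1.3137; +1.3137 ∉ [0.8, 1.2) → out
#4 (2,2): internal coord 2 + (2)·β' = +1.1716; +1.1716 ∈ [0.8, 1.2) → IN Λ
#5 (5,9): internal coord 5 + (9)·β' = +1.2721; +1.2721 ∉ [0.8, 1.2) → out
#6 (-1,7): internal coord -1 + (7)·β' = -3.8995; -3.8995 ∉ [0.8, 1.2) → out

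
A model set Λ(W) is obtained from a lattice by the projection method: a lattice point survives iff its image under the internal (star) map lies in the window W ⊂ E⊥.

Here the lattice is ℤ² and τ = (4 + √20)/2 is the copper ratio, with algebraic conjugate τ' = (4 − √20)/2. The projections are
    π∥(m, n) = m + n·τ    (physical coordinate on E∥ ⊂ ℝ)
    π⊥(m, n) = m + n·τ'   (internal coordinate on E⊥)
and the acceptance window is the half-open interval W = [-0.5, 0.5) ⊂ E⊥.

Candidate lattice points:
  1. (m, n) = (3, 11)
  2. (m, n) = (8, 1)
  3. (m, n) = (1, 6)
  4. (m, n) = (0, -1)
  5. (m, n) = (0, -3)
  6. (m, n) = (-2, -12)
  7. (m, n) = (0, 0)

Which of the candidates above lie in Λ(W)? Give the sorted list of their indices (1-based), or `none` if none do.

1, 3, 4, 7

τ' = (4−√20)/2 ≈ -0.236068.
#1 (3,11): internal coord 3 + (11)·τ' = +0.403252; +0.403252 ∈ [-0.5, 0.5) → IN Λ
#2 (8,1): internal coord 8 + (1)·τ' = +7.763932; +7.763932 ∉ [-0.5, 0.5) → out
#3 (1,6): internal coord 1 + (6)·τ' = -0.416408; -0.416408 ∈ [-0.5, 0.5) → IN Λ
#4 (0,-1): internal coord 0 + (-1)·τ' = +0.236068; +0.236068 ∈ [-0.5, 0.5) → IN Λ
#5 (0,-3): internal coord 0 + (-3)·τ' = +0.708204; +0.708204 ∉ [-0.5, 0.5) → out
#6 (-2,-12): internal coord -2 + (-12)·τ' = +0.832816; +0.832816 ∉ [-0.5, 0.5) → out
#7 (0,0): internal coord 0 + (0)·τ' = +0.000000; +0.000000 ∈ [-0.5, 0.5) → IN Λ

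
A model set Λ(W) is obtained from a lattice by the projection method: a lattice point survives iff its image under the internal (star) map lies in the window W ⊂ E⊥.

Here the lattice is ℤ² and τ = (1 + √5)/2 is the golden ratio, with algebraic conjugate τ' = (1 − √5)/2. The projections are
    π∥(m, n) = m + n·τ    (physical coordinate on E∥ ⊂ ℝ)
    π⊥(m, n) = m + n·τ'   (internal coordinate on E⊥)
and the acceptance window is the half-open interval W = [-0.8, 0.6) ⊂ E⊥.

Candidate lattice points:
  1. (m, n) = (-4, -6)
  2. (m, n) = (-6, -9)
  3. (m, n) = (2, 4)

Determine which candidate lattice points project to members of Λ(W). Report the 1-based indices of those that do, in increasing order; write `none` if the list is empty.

Compute τ' = (1−√5)/2 = -0.618034, so π⊥(m,n) = m -0.618034·n.
#1 (-4,-6): internal coord -4 + (-6)·τ' = -0.291796; -0.291796 ∈ [-0.8, 0.6) → IN Λ
#2 (-6,-9): internal coord -6 + (-9)·τ' = -0.437694; -0.437694 ∈ [-0.8, 0.6) → IN Λ
#3 (2,4): internal coord 2 + (4)·τ' = -0.472136; -0.472136 ∈ [-0.8, 0.6) → IN Λ

1, 2, 3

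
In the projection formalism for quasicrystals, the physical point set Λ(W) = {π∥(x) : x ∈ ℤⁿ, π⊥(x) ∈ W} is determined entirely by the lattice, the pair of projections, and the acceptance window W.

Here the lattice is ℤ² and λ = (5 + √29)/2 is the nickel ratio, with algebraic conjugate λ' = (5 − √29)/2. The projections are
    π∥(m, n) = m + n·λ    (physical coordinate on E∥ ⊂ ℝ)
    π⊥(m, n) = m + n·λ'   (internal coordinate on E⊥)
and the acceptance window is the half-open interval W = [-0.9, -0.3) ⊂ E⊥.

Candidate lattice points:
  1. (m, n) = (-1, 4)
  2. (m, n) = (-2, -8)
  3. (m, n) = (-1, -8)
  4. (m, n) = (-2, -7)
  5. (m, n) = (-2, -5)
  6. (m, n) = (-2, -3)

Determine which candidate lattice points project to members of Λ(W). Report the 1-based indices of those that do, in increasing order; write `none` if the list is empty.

2, 4

Numerically λ ≈ 5.192582 and λ' = −1/λ ≈ -0.192582.
#1 (-1,4): internal coord -1 + (4)·λ' = -1.770330; -1.770330 ∉ [-0.9, -0.3) → out
#2 (-2,-8): internal coord -2 + (-8)·λ' = -0.459341; -0.459341 ∈ [-0.9, -0.3) → IN Λ
#3 (-1,-8): internal coord -1 + (-8)·λ' = +0.540659; +0.540659 ∉ [-0.9, -0.3) → out
#4 (-2,-7): internal coord -2 + (-7)·λ' = -0.651923; -0.651923 ∈ [-0.9, -0.3) → IN Λ
#5 (-2,-5): internal coord -2 + (-5)·λ' = -1.037088; -1.037088 ∉ [-0.9, -0.3) → out
#6 (-2,-3): internal coord -2 + (-3)·λ' = -1.422253; -1.422253 ∉ [-0.9, -0.3) → out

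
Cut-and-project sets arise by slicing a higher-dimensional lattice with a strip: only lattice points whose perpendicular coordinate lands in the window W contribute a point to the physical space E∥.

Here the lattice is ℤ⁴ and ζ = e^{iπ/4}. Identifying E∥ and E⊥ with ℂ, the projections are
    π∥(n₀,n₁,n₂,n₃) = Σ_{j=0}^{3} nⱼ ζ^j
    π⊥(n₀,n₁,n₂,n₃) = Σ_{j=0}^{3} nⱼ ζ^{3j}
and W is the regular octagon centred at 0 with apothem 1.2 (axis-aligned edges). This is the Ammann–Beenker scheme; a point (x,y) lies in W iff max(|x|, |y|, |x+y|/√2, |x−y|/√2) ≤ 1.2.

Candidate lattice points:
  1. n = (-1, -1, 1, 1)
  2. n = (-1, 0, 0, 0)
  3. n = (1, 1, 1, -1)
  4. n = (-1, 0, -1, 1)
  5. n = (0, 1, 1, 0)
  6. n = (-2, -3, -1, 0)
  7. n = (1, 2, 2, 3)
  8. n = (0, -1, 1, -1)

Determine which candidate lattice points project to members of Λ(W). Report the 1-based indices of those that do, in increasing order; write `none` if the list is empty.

1, 2, 3, 5, 6

Internal map: ζ^{3j} for j=0..3 gives (1,0), (−√2/2,√2/2), (0,−1), (√2/2,√2/2).
candidate 1: n = (-1, -1, 1, 1) → π⊥ ≈ (+0.414214, -1.000000); max(|x|,|y|,|x±y|/√2) = 1.000000 ≤ 1.2 ⇒ ∈ W
candidate 2: n = (-1, 0, 0, 0) → π⊥ ≈ (-1.000000, +0.000000); max(|x|,|y|,|x±y|/√2) = 1.000000 ≤ 1.2 ⇒ ∈ W
candidate 3: n = (1, 1, 1, -1) → π⊥ ≈ (-0.414214, -1.000000); max(|x|,|y|,|x±y|/√2) = 1.000000 ≤ 1.2 ⇒ ∈ W
candidate 4: n = (-1, 0, -1, 1) → π⊥ ≈ (-0.292893, +1.707107); max(|x|,|y|,|x±y|/√2) = 1.707107 > 1.2 ⇒ ∉ W
candidate 5: n = (0, 1, 1, 0) → π⊥ ≈ (-0.707107, -0.292893); max(|x|,|y|,|x±y|/√2) = 0.707107 ≤ 1.2 ⇒ ∈ W
candidate 6: n = (-2, -3, -1, 0) → π⊥ ≈ (+0.121320, -1.121320); max(|x|,|y|,|x±y|/√2) = 1.121320 ≤ 1.2 ⇒ ∈ W
candidate 7: n = (1, 2, 2, 3) → π⊥ ≈ (+1.707107, +1.535534); max(|x|,|y|,|x±y|/√2) = 2.292893 > 1.2 ⇒ ∉ W
candidate 8: n = (0, -1, 1, -1) → π⊥ ≈ (+0.000000, -2.414214); max(|x|,|y|,|x±y|/√2) = 2.414214 > 1.2 ⇒ ∉ W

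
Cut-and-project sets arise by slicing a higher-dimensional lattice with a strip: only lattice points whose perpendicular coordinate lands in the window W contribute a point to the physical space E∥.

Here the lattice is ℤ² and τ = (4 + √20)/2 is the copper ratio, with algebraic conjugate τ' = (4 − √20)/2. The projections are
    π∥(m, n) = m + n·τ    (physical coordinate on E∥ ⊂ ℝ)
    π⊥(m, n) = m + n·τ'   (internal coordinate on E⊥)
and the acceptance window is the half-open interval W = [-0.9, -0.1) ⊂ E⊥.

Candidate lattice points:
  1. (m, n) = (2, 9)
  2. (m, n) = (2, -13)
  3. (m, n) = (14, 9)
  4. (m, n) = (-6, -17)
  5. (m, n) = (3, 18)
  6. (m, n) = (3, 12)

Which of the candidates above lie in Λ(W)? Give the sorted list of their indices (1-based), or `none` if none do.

1

Numerically τ ≈ 4.236068 and τ' = −1/τ ≈ -0.236068.
[1] lift (2,9): star map gives -0.124612; window check -0.9 ≤ -0.124612 < -0.1 is true → IN Λ
[2] lift (2,-13): star map gives 5.068884; window check -0.9 ≤ 5.068884 < -0.1 is false → out
[3] lift (14,9): star map gives 11.875388; window check -0.9 ≤ 11.875388 < -0.1 is false → out
[4] lift (-6,-17): star map gives -1.986844; window check -0.9 ≤ -1.986844 < -0.1 is false → out
[5] lift (3,18): star map gives -1.249224; window check -0.9 ≤ -1.249224 < -0.1 is false → out
[6] lift (3,12): star map gives 0.167184; window check -0.9 ≤ 0.167184 < -0.1 is false → out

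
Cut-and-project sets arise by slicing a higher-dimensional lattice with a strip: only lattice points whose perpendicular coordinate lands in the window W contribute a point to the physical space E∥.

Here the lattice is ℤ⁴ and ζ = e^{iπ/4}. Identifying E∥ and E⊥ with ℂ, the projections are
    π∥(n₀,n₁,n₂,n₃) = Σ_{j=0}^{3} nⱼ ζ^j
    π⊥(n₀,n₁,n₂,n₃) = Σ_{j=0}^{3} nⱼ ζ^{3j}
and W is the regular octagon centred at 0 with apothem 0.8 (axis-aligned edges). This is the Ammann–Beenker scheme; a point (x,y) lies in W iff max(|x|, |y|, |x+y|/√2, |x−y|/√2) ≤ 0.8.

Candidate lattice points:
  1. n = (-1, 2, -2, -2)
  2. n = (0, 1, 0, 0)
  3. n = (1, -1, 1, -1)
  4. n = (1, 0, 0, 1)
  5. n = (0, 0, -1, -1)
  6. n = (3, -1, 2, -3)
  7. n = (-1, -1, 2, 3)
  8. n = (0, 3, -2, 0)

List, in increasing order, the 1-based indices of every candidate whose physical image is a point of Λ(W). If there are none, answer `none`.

5

Internal map: ζ^{3j} for j=0..3 gives (1,0), (−√2/2,√2/2), (0,−1), (√2/2,√2/2).
#1 (-1, 2, -2, -2): internal (-3.82843, 2.00000); octagon support 4.12132 vs apothem 0.8 → ∉ W
#2 (0, 1, 0, 0): internal (-0.70711, 0.70711); octagon support 1.00000 vs apothem 0.8 → ∉ W
#3 (1, -1, 1, -1): internal (1.00000, -2.41421); octagon support 2.41421 vs apothem 0.8 → ∉ W
#4 (1, 0, 0, 1): internal (1.70711, 0.70711); octagon support 1.70711 vs apothem 0.8 → ∉ W
#5 (0, 0, -1, -1): internal (-0.70711, 0.29289); octagon support 0.70711 vs apothem 0.8 → ∈ W
#6 (3, -1, 2, -3): internal (1.58579, -4.82843); octagon support 4.82843 vs apothem 0.8 → ∉ W
#7 (-1, -1, 2, 3): internal (1.82843, -0.58579); octagon support 1.82843 vs apothem 0.8 → ∉ W
#8 (0, 3, -2, 0): internal (-2.12132, 4.12132); octagon support 4.41421 vs apothem 0.8 → ∉ W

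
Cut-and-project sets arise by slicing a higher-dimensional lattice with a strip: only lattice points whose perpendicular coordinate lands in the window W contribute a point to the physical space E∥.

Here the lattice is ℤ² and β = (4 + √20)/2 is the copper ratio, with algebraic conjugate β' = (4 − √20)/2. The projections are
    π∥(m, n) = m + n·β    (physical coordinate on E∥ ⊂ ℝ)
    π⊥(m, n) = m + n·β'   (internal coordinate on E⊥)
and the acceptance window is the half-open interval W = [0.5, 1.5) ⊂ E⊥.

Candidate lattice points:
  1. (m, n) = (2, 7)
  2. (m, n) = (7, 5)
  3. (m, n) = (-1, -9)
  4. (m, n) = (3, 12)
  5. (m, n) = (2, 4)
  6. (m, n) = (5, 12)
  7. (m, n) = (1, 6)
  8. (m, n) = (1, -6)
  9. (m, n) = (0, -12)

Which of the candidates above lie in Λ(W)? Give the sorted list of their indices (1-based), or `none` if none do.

Compute β' = (4−√20)/2 = -0.236068, so π⊥(m,n) = m -0.236068·n.
candidate 1: (m,n)=(2,7) → π∥ = 2+7·β ≈ 31.652476, π⊥ = 2+7·β' ≈ 0.347524 ∉ [0.5, 1.5) ⇒ out
candidate 2: (m,n)=(7,5) → π∥ = 7+5·β ≈ 28.180340, π⊥ = 7+5·β' ≈ 5.819660 ∉ [0.5, 1.5) ⇒ out
candidate 3: (m,n)=(-1,-9) → π∥ = -1-9·β ≈ -39.124612, π⊥ = -1-9·β' ≈ 1.124612 ∈ [0.5, 1.5) ⇒ IN Λ
candidate 4: (m,n)=(3,12) → π∥ = 3+12·β ≈ 53.832816, π⊥ = 3+12·β' ≈ 0.167184 ∉ [0.5, 1.5) ⇒ out
candidate 5: (m,n)=(2,4) → π∥ = 2+4·β ≈ 18.944272, π⊥ = 2+4·β' ≈ 1.055728 ∈ [0.5, 1.5) ⇒ IN Λ
candidate 6: (m,n)=(5,12) → π∥ = 5+12·β ≈ 55.832816, π⊥ = 5+12·β' ≈ 2.167184 ∉ [0.5, 1.5) ⇒ out
candidate 7: (m,n)=(1,6) → π∥ = 1+6·β ≈ 26.416408, π⊥ = 1+6·β' ≈ -0.416408 ∉ [0.5, 1.5) ⇒ out
candidate 8: (m,n)=(1,-6) → π∥ = 1-6·β ≈ -24.416408, π⊥ = 1-6·β' ≈ 2.416408 ∉ [0.5, 1.5) ⇒ out
candidate 9: (m,n)=(0,-12) → π∥ = 0-12·β ≈ -50.832816, π⊥ = 0-12·β' ≈ 2.832816 ∉ [0.5, 1.5) ⇒ out

3, 5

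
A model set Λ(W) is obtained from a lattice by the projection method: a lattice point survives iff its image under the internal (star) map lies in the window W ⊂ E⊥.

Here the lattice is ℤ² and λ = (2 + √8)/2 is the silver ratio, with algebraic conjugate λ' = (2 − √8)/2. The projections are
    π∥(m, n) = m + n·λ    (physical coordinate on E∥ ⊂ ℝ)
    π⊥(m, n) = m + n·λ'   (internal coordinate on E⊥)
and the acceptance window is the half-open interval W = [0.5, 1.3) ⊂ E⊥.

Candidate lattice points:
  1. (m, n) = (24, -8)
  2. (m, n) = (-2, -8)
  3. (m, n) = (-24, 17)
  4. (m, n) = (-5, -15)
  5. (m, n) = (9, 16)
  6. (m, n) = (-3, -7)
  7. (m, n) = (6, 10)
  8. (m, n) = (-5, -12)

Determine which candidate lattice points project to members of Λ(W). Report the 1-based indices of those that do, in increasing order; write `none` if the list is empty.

4

Compute λ' = (2−√8)/2 = -0.4142, so π⊥(m,n) = m -0.4142·n.
#1 (24,-8): internal coord 24 + (-8)·λ' = +27.3137; +27.3137 ∉ [0.5, 1.3) → out
#2 (-2,-8): internal coord -2 + (-8)·λ' = +1.3137; +1.3137 ∉ [0.5, 1.3) → out
#3 (-24,17): internal coord -24 + (17)·λ' = -31.0416; -31.0416 ∉ [0.5, 1.3) → out
#4 (-5,-15): internal coord -5 + (-15)·λ' = +1.2132; +1.2132 ∈ [0.5, 1.3) → IN Λ
#5 (9,16): internal coord 9 + (16)·λ' = +2.3726; +2.3726 ∉ [0.5, 1.3) → out
#6 (-3,-7): internal coord -3 + (-7)·λ' = -0.1005; -0.1005 ∉ [0.5, 1.3) → out
#7 (6,10): internal coord 6 + (10)·λ' = +1.8579; +1.8579 ∉ [0.5, 1.3) → out
#8 (-5,-12): internal coord -5 + (-12)·λ' = -0.0294; -0.0294 ∉ [0.5, 1.3) → out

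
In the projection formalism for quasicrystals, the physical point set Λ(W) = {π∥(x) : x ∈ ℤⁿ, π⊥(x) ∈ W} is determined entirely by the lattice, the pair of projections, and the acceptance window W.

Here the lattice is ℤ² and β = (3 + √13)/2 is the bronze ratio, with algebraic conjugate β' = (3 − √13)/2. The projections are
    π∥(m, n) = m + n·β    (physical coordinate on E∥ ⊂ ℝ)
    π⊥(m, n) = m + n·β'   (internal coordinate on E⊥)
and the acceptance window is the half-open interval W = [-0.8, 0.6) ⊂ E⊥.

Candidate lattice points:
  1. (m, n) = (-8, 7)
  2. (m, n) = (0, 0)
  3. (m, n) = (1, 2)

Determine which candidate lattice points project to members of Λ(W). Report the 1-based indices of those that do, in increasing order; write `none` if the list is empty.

2, 3

β' = (3−√13)/2 ≈ -0.3028.
candidate 1: (m,n)=(-8,7) → π∥ = -8+7·β ≈ 15.1194, π⊥ = -8+7·β' ≈ -10.1194 ∉ [-0.8, 0.6) ⇒ out
candidate 2: (m,n)=(0,0) → π∥ = 0+0·β ≈ 0.0000, π⊥ = 0+0·β' ≈ 0.0000 ∈ [-0.8, 0.6) ⇒ IN Λ
candidate 3: (m,n)=(1,2) → π∥ = 1+2·β ≈ 7.6056, π⊥ = 1+2·β' ≈ 0.3944 ∈ [-0.8, 0.6) ⇒ IN Λ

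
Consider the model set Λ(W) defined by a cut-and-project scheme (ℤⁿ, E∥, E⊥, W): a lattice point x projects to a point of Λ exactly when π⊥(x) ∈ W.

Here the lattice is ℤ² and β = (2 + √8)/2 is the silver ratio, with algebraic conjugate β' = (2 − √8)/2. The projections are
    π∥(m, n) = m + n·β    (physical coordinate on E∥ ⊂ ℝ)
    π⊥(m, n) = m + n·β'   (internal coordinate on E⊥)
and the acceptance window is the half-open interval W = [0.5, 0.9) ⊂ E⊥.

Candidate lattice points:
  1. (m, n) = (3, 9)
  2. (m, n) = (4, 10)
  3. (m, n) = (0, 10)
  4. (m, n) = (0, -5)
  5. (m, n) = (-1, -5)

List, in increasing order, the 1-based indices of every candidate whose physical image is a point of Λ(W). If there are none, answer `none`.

β' = (2−√8)/2 ≈ -0.4142.
candidate 1: (m,n)=(3,9) → π∥ = 3+9·β ≈ 24.7279, π⊥ = 3+9·β' ≈ -0.7279 ∉ [0.5, 0.9) ⇒ out
candidate 2: (m,n)=(4,10) → π∥ = 4+10·β ≈ 28.1421, π⊥ = 4+10·β' ≈ -0.1421 ∉ [0.5, 0.9) ⇒ out
candidate 3: (m,n)=(0,10) → π∥ = 0+10·β ≈ 24.1421, π⊥ = 0+10·β' ≈ -4.1421 ∉ [0.5, 0.9) ⇒ out
candidate 4: (m,n)=(0,-5) → π∥ = 0-5·β ≈ -12.0711, π⊥ = 0-5·β' ≈ 2.0711 ∉ [0.5, 0.9) ⇒ out
candidate 5: (m,n)=(-1,-5) → π∥ = -1-5·β ≈ -13.0711, π⊥ = -1-5·β' ≈ 1.0711 ∉ [0.5, 0.9) ⇒ out

none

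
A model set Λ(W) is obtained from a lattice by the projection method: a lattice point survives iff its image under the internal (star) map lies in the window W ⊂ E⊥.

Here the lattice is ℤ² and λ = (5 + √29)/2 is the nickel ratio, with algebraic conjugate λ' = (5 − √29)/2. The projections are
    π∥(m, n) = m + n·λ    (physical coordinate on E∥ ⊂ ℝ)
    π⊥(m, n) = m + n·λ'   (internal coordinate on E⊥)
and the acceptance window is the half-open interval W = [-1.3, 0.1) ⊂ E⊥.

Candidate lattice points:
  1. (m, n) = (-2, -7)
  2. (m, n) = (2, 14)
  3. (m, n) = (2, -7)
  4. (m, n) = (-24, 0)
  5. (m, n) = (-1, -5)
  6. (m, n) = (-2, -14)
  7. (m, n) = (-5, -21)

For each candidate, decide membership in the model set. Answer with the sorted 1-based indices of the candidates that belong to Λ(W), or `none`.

Compute λ' = (5−√29)/2 = -0.1926, so π⊥(m,n) = m -0.1926·n.
candidate 1: (m,n)=(-2,-7) → π∥ = -2-7·λ ≈ -38.3481, π⊥ = -2-7·λ' ≈ -0.6519 ∈ [-1.3, 0.1) ⇒ IN Λ
candidate 2: (m,n)=(2,14) → π∥ = 2+14·λ ≈ 74.6962, π⊥ = 2+14·λ' ≈ -0.6962 ∈ [-1.3, 0.1) ⇒ IN Λ
candidate 3: (m,n)=(2,-7) → π∥ = 2-7·λ ≈ -34.3481, π⊥ = 2-7·λ' ≈ 3.3481 ∉ [-1.3, 0.1) ⇒ out
candidate 4: (m,n)=(-24,0) → π∥ = -24+0·λ ≈ -24.0000, π⊥ = -24+0·λ' ≈ -24.0000 ∉ [-1.3, 0.1) ⇒ out
candidate 5: (m,n)=(-1,-5) → π∥ = -1-5·λ ≈ -26.9629, π⊥ = -1-5·λ' ≈ -0.0371 ∈ [-1.3, 0.1) ⇒ IN Λ
candidate 6: (m,n)=(-2,-14) → π∥ = -2-14·λ ≈ -74.6962, π⊥ = -2-14·λ' ≈ 0.6962 ∉ [-1.3, 0.1) ⇒ out
candidate 7: (m,n)=(-5,-21) → π∥ = -5-21·λ ≈ -114.0442, π⊥ = -5-21·λ' ≈ -0.9558 ∈ [-1.3, 0.1) ⇒ IN Λ

1, 2, 5, 7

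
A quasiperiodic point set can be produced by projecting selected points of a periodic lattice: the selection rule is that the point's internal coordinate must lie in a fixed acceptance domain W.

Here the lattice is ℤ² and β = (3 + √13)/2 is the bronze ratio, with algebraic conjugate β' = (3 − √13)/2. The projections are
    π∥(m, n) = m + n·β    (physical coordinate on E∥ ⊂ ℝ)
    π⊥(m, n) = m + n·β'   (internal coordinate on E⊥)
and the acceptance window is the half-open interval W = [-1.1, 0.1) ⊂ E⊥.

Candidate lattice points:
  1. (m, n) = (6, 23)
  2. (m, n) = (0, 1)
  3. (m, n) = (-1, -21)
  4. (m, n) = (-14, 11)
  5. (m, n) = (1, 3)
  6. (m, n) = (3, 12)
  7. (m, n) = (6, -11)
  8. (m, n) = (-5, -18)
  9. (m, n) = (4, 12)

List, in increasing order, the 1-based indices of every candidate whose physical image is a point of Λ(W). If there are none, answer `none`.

1, 2, 5, 6

Compute β' = (3−√13)/2 = -0.30278, so π⊥(m,n) = m -0.30278·n.
#1 (6,23): internal coord 6 + (23)·β' = -0.96384; -0.96384 ∈ [-1.1, 0.1) → IN Λ
#2 (0,1): internal coord 0 + (1)·β' = -0.30278; -0.30278 ∈ [-1.1, 0.1) → IN Λ
#3 (-1,-21): internal coord -1 + (-21)·β' = +5.35829; +5.35829 ∉ [-1.1, 0.1) → out
#4 (-14,11): internal coord -14 + (11)·β' = -17.33053; -17.33053 ∉ [-1.1, 0.1) → out
#5 (1,3): internal coord 1 + (3)·β' = +0.09167; +0.09167 ∈ [-1.1, 0.1) → IN Λ
#6 (3,12): internal coord 3 + (12)·β' = -0.63331; -0.63331 ∈ [-1.1, 0.1) → IN Λ
#7 (6,-11): internal coord 6 + (-11)·β' = +9.33053; +9.33053 ∉ [-1.1, 0.1) → out
#8 (-5,-18): internal coord -5 + (-18)·β' = +0.44996; +0.44996 ∉ [-1.1, 0.1) → out
#9 (4,12): internal coord 4 + (12)·β' = +0.36669; +0.36669 ∉ [-1.1, 0.1) → out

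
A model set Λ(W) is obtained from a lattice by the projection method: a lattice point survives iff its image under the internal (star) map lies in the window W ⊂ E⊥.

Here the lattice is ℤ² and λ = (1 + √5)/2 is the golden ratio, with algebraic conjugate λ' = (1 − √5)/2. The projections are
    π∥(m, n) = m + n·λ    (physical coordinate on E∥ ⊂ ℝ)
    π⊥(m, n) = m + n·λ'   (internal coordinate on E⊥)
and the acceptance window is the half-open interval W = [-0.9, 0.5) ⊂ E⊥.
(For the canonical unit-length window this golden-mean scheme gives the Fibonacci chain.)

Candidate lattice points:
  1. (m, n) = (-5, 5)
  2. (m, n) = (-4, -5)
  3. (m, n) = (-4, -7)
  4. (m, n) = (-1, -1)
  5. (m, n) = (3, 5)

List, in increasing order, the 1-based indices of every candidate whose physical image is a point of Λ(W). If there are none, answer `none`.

3, 4, 5

Compute λ' = (1−√5)/2 = -0.618034, so π⊥(m,n) = m -0.618034·n.
#1 (-5,5): internal coord -5 + (5)·λ' = -8.090170; -8.090170 ∉ [-0.9, 0.5) → out
#2 (-4,-5): internal coord -4 + (-5)·λ' = -0.909830; -0.909830 ∉ [-0.9, 0.5) → out
#3 (-4,-7): internal coord -4 + (-7)·λ' = +0.326238; +0.326238 ∈ [-0.9, 0.5) → IN Λ
#4 (-1,-1): internal coord -1 + (-1)·λ' = -0.381966; -0.381966 ∈ [-0.9, 0.5) → IN Λ
#5 (3,5): internal coord 3 + (5)·λ' = -0.090170; -0.090170 ∈ [-0.9, 0.5) → IN Λ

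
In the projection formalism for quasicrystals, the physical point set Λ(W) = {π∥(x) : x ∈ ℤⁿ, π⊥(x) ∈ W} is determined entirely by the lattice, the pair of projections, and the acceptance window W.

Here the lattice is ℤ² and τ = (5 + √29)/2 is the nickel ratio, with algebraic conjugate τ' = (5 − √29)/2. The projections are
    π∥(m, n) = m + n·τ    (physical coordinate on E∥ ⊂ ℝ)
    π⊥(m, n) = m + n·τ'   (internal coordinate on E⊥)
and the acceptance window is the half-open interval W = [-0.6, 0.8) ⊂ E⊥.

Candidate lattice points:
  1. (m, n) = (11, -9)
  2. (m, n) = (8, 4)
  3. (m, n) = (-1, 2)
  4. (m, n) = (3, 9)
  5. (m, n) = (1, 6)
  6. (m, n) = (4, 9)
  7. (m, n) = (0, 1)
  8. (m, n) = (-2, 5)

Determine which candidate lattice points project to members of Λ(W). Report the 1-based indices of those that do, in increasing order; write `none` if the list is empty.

Compute τ' = (5−√29)/2 = -0.19258, so π⊥(m,n) = m -0.19258·n.
#1 (11,-9): internal coord 11 + (-9)·τ' = +12.73324; +12.73324 ∉ [-0.6, 0.8) → out
#2 (8,4): internal coord 8 + (4)·τ' = +7.22967; +7.22967 ∉ [-0.6, 0.8) → out
#3 (-1,2): internal coord -1 + (2)·τ' = -1.38516; -1.38516 ∉ [-0.6, 0.8) → out
#4 (3,9): internal coord 3 + (9)·τ' = +1.26676; +1.26676 ∉ [-0.6, 0.8) → out
#5 (1,6): internal coord 1 + (6)·τ' = -0.15549; -0.15549 ∈ [-0.6, 0.8) → IN Λ
#6 (4,9): internal coord 4 + (9)·τ' = +2.26676; +2.26676 ∉ [-0.6, 0.8) → out
#7 (0,1): internal coord 0 + (1)·τ' = -0.19258; -0.19258 ∈ [-0.6, 0.8) → IN Λ
#8 (-2,5): internal coord -2 + (5)·τ' = -2.96291; -2.96291 ∉ [-0.6, 0.8) → out

5, 7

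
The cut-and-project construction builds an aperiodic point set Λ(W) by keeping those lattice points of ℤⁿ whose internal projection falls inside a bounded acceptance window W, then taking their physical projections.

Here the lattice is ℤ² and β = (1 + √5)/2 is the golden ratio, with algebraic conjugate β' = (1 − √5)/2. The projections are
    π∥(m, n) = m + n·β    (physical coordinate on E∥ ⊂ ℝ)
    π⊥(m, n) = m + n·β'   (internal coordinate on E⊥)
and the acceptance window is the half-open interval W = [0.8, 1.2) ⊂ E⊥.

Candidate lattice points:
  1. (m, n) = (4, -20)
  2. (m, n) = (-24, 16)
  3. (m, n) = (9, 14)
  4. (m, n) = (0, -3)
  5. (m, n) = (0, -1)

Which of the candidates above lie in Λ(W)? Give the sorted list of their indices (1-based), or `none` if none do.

none

Compute β' = (1−√5)/2 = -0.6180, so π⊥(m,n) = m -0.6180·n.
candidate 1: (m,n)=(4,-20) → π∥ = 4-20·β ≈ -28.3607, π⊥ = 4-20·β' ≈ 16.3607 ∉ [0.8, 1.2) ⇒ out
candidate 2: (m,n)=(-24,16) → π∥ = -24+16·β ≈ 1.8885, π⊥ = -24+16·β' ≈ -33.8885 ∉ [0.8, 1.2) ⇒ out
candidate 3: (m,n)=(9,14) → π∥ = 9+14·β ≈ 31.6525, π⊥ = 9+14·β' ≈ 0.3475 ∉ [0.8, 1.2) ⇒ out
candidate 4: (m,n)=(0,-3) → π∥ = 0-3·β ≈ -4.8541, π⊥ = 0-3·β' ≈ 1.8541 ∉ [0.8, 1.2) ⇒ out
candidate 5: (m,n)=(0,-1) → π∥ = 0-1·β ≈ -1.6180, π⊥ = 0-1·β' ≈ 0.6180 ∉ [0.8, 1.2) ⇒ out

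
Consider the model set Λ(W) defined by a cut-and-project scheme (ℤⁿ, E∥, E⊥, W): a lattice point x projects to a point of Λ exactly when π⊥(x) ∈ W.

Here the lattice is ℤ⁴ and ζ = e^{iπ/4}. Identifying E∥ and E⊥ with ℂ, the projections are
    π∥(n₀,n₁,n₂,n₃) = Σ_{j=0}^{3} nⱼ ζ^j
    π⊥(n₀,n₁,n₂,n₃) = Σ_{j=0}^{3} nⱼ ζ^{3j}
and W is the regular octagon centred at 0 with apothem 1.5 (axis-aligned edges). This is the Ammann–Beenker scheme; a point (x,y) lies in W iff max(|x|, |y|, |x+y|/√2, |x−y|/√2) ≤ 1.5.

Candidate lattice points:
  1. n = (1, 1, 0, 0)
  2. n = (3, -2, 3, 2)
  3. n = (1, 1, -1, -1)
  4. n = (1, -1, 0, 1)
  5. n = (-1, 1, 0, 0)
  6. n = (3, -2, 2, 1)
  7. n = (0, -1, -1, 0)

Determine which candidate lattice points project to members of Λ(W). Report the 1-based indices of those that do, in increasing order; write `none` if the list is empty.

Internal map: ζ^{3j} for j=0..3 gives (1,0), (−√2/2,√2/2), (0,−1), (√2/2,√2/2).
#1 (1, 1, 0, 0): internal (0.29289, 0.70711); octagon support 0.70711 vs apothem 1.5 → ∈ W
#2 (3, -2, 3, 2): internal (5.82843, -3.00000); octagon support 6.24264 vs apothem 1.5 → ∉ W
#3 (1, 1, -1, -1): internal (-0.41421, 1.00000); octagon support 1.00000 vs apothem 1.5 → ∈ W
#4 (1, -1, 0, 1): internal (2.41421, 0.00000); octagon support 2.41421 vs apothem 1.5 → ∉ W
#5 (-1, 1, 0, 0): internal (-1.70711, 0.70711); octagon support 1.70711 vs apothem 1.5 → ∉ W
#6 (3, -2, 2, 1): internal (5.12132, -2.70711); octagon support 5.53553 vs apothem 1.5 → ∉ W
#7 (0, -1, -1, 0): internal (0.70711, 0.29289); octagon support 0.70711 vs apothem 1.5 → ∈ W

1, 3, 7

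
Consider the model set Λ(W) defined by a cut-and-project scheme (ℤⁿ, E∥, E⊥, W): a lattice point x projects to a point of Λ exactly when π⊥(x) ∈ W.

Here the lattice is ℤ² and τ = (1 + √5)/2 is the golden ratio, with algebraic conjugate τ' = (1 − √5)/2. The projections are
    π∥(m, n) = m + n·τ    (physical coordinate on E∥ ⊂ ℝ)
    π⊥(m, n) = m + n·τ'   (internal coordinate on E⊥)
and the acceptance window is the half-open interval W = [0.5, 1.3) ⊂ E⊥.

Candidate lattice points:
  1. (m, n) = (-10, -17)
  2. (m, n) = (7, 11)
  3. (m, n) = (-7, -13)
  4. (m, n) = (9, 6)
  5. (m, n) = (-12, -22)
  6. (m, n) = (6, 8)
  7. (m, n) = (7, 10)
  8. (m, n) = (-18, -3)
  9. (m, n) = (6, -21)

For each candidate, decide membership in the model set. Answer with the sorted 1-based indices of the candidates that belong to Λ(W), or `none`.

1, 3, 6, 7

Numerically τ ≈ 1.618034 and τ' = −1/τ ≈ -0.618034.
candidate 1: (m,n)=(-10,-17) → π∥ = -10-17·τ ≈ -37.506578, π⊥ = -10-17·τ' ≈ 0.506578 ∈ [0.5, 1.3) ⇒ IN Λ
candidate 2: (m,n)=(7,11) → π∥ = 7+11·τ ≈ 24.798374, π⊥ = 7+11·τ' ≈ 0.201626 ∉ [0.5, 1.3) ⇒ out
candidate 3: (m,n)=(-7,-13) → π∥ = -7-13·τ ≈ -28.034442, π⊥ = -7-13·τ' ≈ 1.034442 ∈ [0.5, 1.3) ⇒ IN Λ
candidate 4: (m,n)=(9,6) → π∥ = 9+6·τ ≈ 18.708204, π⊥ = 9+6·τ' ≈ 5.291796 ∉ [0.5, 1.3) ⇒ out
candidate 5: (m,n)=(-12,-22) → π∥ = -12-22·τ ≈ -47.596748, π⊥ = -12-22·τ' ≈ 1.596748 ∉ [0.5, 1.3) ⇒ out
candidate 6: (m,n)=(6,8) → π∥ = 6+8·τ ≈ 18.944272, π⊥ = 6+8·τ' ≈ 1.055728 ∈ [0.5, 1.3) ⇒ IN Λ
candidate 7: (m,n)=(7,10) → π∥ = 7+10·τ ≈ 23.180340, π⊥ = 7+10·τ' ≈ 0.819660 ∈ [0.5, 1.3) ⇒ IN Λ
candidate 8: (m,n)=(-18,-3) → π∥ = -18-3·τ ≈ -22.854102, π⊥ = -18-3·τ' ≈ -16.145898 ∉ [0.5, 1.3) ⇒ out
candidate 9: (m,n)=(6,-21) → π∥ = 6-21·τ ≈ -27.978714, π⊥ = 6-21·τ' ≈ 18.978714 ∉ [0.5, 1.3) ⇒ out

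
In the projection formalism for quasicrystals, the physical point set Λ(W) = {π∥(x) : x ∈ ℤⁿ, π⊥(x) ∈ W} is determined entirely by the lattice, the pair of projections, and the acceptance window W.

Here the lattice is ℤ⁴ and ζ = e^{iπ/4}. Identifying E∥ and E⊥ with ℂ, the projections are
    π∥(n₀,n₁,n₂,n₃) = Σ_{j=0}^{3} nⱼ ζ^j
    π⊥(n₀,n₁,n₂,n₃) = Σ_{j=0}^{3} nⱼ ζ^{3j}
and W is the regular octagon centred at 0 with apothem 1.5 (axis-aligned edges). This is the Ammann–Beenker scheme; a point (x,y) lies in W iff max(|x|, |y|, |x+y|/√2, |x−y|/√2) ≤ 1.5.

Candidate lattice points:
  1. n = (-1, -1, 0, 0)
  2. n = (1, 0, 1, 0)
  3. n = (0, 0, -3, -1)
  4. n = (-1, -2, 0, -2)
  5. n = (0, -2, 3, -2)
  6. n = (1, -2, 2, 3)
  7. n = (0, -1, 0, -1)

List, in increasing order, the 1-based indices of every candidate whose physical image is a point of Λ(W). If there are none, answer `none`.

1, 2, 7

Internal map: ζ^{3j} for j=0..3 gives (1,0), (−√2/2,√2/2), (0,−1), (√2/2,√2/2).
candidate 1: n = (-1, -1, 0, 0) → π⊥ ≈ (-0.292893, -0.707107); max(|x|,|y|,|x±y|/√2) = 0.707107 ≤ 1.5 ⇒ ∈ W
candidate 2: n = (1, 0, 1, 0) → π⊥ ≈ (+1.000000, -1.000000); max(|x|,|y|,|x±y|/√2) = 1.414214 ≤ 1.5 ⇒ ∈ W
candidate 3: n = (0, 0, -3, -1) → π⊥ ≈ (-0.707107, +2.292893); max(|x|,|y|,|x±y|/√2) = 2.292893 > 1.5 ⇒ ∉ W
candidate 4: n = (-1, -2, 0, -2) → π⊥ ≈ (-1.000000, -2.828427); max(|x|,|y|,|x±y|/√2) = 2.828427 > 1.5 ⇒ ∉ W
candidate 5: n = (0, -2, 3, -2) → π⊥ ≈ (+0.000000, -5.828427); max(|x|,|y|,|x±y|/√2) = 5.828427 > 1.5 ⇒ ∉ W
candidate 6: n = (1, -2, 2, 3) → π⊥ ≈ (+4.535534, -1.292893); max(|x|,|y|,|x±y|/√2) = 4.535534 > 1.5 ⇒ ∉ W
candidate 7: n = (0, -1, 0, -1) → π⊥ ≈ (+0.000000, -1.414214); max(|x|,|y|,|x±y|/√2) = 1.414214 ≤ 1.5 ⇒ ∈ W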